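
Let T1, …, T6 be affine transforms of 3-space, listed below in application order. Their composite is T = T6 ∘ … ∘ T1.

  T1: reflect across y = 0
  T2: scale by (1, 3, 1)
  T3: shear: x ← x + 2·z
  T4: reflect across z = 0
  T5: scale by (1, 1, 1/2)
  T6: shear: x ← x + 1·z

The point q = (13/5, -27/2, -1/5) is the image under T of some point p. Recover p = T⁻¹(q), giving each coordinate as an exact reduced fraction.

T1 = [1 0 0 0; 0 -1 0 0; 0 0 1 0; 0 0 0 1]
T2·T1 = [1 0 0 0; 0 -3 0 0; 0 0 1 0; 0 0 0 1]
T3·…·T1 = [1 0 2 0; 0 -3 0 0; 0 0 1 0; 0 0 0 1]
T4·…·T1 = [1 0 2 0; 0 -3 0 0; 0 0 -1 0; 0 0 0 1]
T5·…·T1 = [1 0 2 0; 0 -3 0 0; 0 0 -1/2 0; 0 0 0 1]
T6·…·T1 = [1 0 3/2 0; 0 -3 0 0; 0 0 -1/2 0; 0 0 0 1]
det M = 3/2; M⁻¹ = [1 0 3 0; 0 -1/3 0 0; 0 0 -2 0; 0 0 0 1]
M⁻¹ · (13/5, -27/2, -1/5)ᵀ = (2, 9/2, 2/5)ᵀ

p = (2, 9/2, 2/5)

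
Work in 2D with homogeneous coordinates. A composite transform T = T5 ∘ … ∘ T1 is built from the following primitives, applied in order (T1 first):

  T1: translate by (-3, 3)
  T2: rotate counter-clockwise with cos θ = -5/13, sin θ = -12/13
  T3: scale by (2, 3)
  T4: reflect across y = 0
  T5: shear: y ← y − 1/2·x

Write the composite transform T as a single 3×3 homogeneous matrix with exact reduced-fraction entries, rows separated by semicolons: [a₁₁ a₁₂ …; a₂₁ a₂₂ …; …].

T1 = [1 0 -3; 0 1 3; 0 0 1]
T2·T1 = [-5/13 12/13 51/13; -12/13 -5/13 21/13; 0 0 1]
T3·…·T1 = [-10/13 24/13 102/13; -36/13 -15/13 63/13; 0 0 1]
T4·…·T1 = [-10/13 24/13 102/13; 36/13 15/13 -63/13; 0 0 1]
T5·…·T1 = [-10/13 24/13 102/13; 41/13 3/13 -114/13; 0 0 1]

T = [-10/13 24/13 102/13; 41/13 3/13 -114/13; 0 0 1]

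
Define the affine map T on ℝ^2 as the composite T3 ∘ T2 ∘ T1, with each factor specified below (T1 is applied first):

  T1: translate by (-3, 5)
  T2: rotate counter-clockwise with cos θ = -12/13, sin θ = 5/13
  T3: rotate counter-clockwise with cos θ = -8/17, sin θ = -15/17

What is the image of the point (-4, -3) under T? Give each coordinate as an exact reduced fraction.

T(p) = (-1477/221, -638/221)

T1 translate by (-3, 5): (-4, -3) → (-7, 2)
T2 rotate counter-clockwise with cos θ = -12/13, sin θ = 5/13: (-7, 2) → (74/13, -59/13)
T3 rotate counter-clockwise with cos θ = -8/17, sin θ = -15/17: (74/13, -59/13) → (-1477/221, -638/221)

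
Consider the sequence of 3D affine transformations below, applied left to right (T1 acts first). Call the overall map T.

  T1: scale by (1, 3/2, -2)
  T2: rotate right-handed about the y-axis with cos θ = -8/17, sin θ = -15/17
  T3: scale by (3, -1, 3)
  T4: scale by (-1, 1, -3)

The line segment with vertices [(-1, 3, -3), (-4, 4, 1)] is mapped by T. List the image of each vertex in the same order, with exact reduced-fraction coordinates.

image vertices: (246/17, -9/2, 567/17), (-186/17, -6, 396/17)

T1 scale by (1, 3/2, -2): (-1, 3, -3) → (-1, 9/2, 6); (-4, 4, 1) → (-4, 6, -2)
T2 rotate right-handed about the y-axis with cos θ = -8/17, sin θ = -15/17: (-1, 9/2, 6) → (-82/17, 9/2, -63/17); (-4, 6, -2) → (62/17, 6, -44/17)
T3 scale by (3, -1, 3): (-82/17, 9/2, -63/17) → (-246/17, -9/2, -189/17); (62/17, 6, -44/17) → (186/17, -6, -132/17)
T4 scale by (-1, 1, -3): (-246/17, -9/2, -189/17) → (246/17, -9/2, 567/17); (186/17, -6, -132/17) → (-186/17, -6, 396/17)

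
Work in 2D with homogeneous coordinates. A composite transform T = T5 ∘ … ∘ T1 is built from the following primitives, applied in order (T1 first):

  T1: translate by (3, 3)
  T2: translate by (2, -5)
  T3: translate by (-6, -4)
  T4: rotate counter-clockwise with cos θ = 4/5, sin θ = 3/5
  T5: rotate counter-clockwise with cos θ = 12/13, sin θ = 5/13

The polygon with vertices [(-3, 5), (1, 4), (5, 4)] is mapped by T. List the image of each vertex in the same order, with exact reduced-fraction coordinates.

image vertices: (-76/65, -257/65), (112/65, -66/65), (244/65, 158/65)

T1 translate by (3, 3): (-3, 5) → (0, 8); (1, 4) → (4, 7); (5, 4) → (8, 7)
T2 translate by (2, -5): (0, 8) → (2, 3); (4, 7) → (6, 2); (8, 7) → (10, 2)
T3 translate by (-6, -4): (2, 3) → (-4, -1); (6, 2) → (0, -2); (10, 2) → (4, -2)
T4 rotate counter-clockwise with cos θ = 4/5, sin θ = 3/5: (-4, -1) → (-13/5, -16/5); (0, -2) → (6/5, -8/5); (4, -2) → (22/5, 4/5)
T5 rotate counter-clockwise with cos θ = 12/13, sin θ = 5/13: (-13/5, -16/5) → (-76/65, -257/65); (6/5, -8/5) → (112/65, -66/65); (22/5, 4/5) → (244/65, 158/65)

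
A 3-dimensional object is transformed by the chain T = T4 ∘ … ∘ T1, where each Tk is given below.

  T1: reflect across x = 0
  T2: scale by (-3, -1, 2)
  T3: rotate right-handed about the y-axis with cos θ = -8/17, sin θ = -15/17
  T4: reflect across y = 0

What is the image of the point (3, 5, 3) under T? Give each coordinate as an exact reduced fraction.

T(p) = (-162/17, 5, 87/17)

T1 reflect across x = 0: (3, 5, 3) → (-3, 5, 3)
T2 scale by (-3, -1, 2): (-3, 5, 3) → (9, -5, 6)
T3 rotate right-handed about the y-axis with cos θ = -8/17, sin θ = -15/17: (9, -5, 6) → (-162/17, -5, 87/17)
T4 reflect across y = 0: (-162/17, -5, 87/17) → (-162/17, 5, 87/17)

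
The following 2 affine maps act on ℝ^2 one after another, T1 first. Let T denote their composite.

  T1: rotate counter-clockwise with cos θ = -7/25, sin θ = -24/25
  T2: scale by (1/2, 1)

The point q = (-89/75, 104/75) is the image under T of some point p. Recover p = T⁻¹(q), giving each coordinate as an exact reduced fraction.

p = (-2/3, -8/3)

T1 = [-7/25 24/25 0; -24/25 -7/25 0; 0 0 1]
T2·T1 = [-7/50 12/25 0; -24/25 -7/25 0; 0 0 1]
det M = 1/2; M⁻¹ = [-14/25 -24/25 0; 48/25 -7/25 0; 0 0 1]
M⁻¹ · (-89/75, 104/75)ᵀ = (-2/3, -8/3)ᵀ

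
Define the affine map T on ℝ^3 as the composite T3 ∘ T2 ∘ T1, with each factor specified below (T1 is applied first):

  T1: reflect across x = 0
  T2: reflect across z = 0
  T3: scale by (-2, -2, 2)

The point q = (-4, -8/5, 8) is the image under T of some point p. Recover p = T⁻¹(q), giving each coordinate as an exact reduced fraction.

p = (-2, 4/5, -4)

T1 = [-1 0 0 0; 0 1 0 0; 0 0 1 0; 0 0 0 1]
T2·T1 = [-1 0 0 0; 0 1 0 0; 0 0 -1 0; 0 0 0 1]
T3·…·T1 = [2 0 0 0; 0 -2 0 0; 0 0 -2 0; 0 0 0 1]
det M = 8; M⁻¹ = [1/2 0 0 0; 0 -1/2 0 0; 0 0 -1/2 0; 0 0 0 1]
M⁻¹ · (-4, -8/5, 8)ᵀ = (-2, 4/5, -4)ᵀ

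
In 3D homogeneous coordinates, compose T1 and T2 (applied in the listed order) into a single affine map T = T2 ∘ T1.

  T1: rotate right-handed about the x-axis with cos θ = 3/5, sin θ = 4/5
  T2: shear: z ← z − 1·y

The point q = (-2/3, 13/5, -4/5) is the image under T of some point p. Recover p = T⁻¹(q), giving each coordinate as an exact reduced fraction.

p = (-2/3, 3, -1)

T1 = [1 0 0 0; 0 3/5 -4/5 0; 0 4/5 3/5 0; 0 0 0 1]
T2·T1 = [1 0 0 0; 0 3/5 -4/5 0; 0 1/5 7/5 0; 0 0 0 1]
det M = 1; M⁻¹ = [1 0 0 0; 0 7/5 4/5 0; 0 -1/5 3/5 0; 0 0 0 1]
M⁻¹ · (-2/3, 13/5, -4/5)ᵀ = (-2/3, 3, -1)ᵀ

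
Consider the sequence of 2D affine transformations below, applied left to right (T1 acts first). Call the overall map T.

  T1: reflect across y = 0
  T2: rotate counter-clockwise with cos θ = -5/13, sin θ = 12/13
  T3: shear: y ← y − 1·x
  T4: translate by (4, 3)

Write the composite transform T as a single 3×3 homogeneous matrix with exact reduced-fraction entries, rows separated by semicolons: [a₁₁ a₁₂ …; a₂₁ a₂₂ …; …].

T = [-5/13 12/13 4; 17/13 -7/13 3; 0 0 1]

T1 = [1 0 0; 0 -1 0; 0 0 1]
T2·T1 = [-5/13 12/13 0; 12/13 5/13 0; 0 0 1]
T3·…·T1 = [-5/13 12/13 0; 17/13 -7/13 0; 0 0 1]
T4·…·T1 = [-5/13 12/13 4; 17/13 -7/13 3; 0 0 1]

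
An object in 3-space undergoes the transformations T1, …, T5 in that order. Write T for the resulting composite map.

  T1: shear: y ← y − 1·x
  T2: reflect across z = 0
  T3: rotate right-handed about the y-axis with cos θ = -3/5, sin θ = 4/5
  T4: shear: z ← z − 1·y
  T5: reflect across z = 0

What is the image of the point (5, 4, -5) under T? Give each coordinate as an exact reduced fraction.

T(p) = (1, -1, 6)

T1 shear: y ← y − 1·x: (5, 4, -5) → (5, -1, -5)
T2 reflect across z = 0: (5, -1, -5) → (5, -1, 5)
T3 rotate right-handed about the y-axis with cos θ = -3/5, sin θ = 4/5: (5, -1, 5) → (1, -1, -7)
T4 shear: z ← z − 1·y: (1, -1, -7) → (1, -1, -6)
T5 reflect across z = 0: (1, -1, -6) → (1, -1, 6)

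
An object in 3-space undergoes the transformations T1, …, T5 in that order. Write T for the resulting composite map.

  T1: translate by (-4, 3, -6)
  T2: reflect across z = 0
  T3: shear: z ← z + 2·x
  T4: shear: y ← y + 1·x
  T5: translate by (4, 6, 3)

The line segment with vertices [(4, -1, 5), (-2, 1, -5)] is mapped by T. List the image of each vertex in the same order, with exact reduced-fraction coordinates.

image vertices: (4, 8, 4), (-2, 4, 2)

T1 translate by (-4, 3, -6): (4, -1, 5) → (0, 2, -1); (-2, 1, -5) → (-6, 4, -11)
T2 reflect across z = 0: (0, 2, -1) → (0, 2, 1); (-6, 4, -11) → (-6, 4, 11)
T3 shear: z ← z + 2·x: (0, 2, 1) → (0, 2, 1); (-6, 4, 11) → (-6, 4, -1)
T4 shear: y ← y + 1·x: (0, 2, 1) → (0, 2, 1); (-6, 4, -1) → (-6, -2, -1)
T5 translate by (4, 6, 3): (0, 2, 1) → (4, 8, 4); (-6, -2, -1) → (-2, 4, 2)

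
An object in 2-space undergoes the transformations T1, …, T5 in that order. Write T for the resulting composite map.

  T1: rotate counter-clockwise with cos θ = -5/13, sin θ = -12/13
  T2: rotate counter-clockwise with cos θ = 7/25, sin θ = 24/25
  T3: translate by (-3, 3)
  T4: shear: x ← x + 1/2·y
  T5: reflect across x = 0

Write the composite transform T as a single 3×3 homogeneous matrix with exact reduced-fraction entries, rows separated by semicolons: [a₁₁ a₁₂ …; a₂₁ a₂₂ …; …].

T1 = [-5/13 12/13 0; -12/13 -5/13 0; 0 0 1]
T2·T1 = [253/325 204/325 0; -204/325 253/325 0; 0 0 1]
T3·…·T1 = [253/325 204/325 -3; -204/325 253/325 3; 0 0 1]
T4·…·T1 = [151/325 661/650 -3/2; -204/325 253/325 3; 0 0 1]
T5·…·T1 = [-151/325 -661/650 3/2; -204/325 253/325 3; 0 0 1]

T = [-151/325 -661/650 3/2; -204/325 253/325 3; 0 0 1]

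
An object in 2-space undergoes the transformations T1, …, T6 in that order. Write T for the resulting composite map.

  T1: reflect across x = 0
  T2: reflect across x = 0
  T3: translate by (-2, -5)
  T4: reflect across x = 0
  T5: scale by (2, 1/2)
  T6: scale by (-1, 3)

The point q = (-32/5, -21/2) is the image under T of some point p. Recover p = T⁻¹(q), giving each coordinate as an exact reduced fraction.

T1 = [-1 0 0; 0 1 0; 0 0 1]
T2·T1 = [1 0 0; 0 1 0; 0 0 1]
T3·…·T1 = [1 0 -2; 0 1 -5; 0 0 1]
T4·…·T1 = [-1 0 2; 0 1 -5; 0 0 1]
T5·…·T1 = [-2 0 4; 0 1/2 -5/2; 0 0 1]
T6·…·T1 = [2 0 -4; 0 3/2 -15/2; 0 0 1]
det M = 3; M⁻¹ = [1/2 0 2; 0 2/3 5; 0 0 1]
M⁻¹ · (-32/5, -21/2)ᵀ = (-6/5, -2)ᵀ

p = (-6/5, -2)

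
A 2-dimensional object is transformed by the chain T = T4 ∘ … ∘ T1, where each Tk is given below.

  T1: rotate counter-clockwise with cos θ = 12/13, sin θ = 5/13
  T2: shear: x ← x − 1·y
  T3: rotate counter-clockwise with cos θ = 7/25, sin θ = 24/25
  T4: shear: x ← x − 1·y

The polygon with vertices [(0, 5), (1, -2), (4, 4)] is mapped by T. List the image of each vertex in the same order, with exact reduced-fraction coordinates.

T1 rotate counter-clockwise with cos θ = 12/13, sin θ = 5/13: (0, 5) → (-25/13, 60/13); (1, -2) → (22/13, -19/13); (4, 4) → (28/13, 68/13)
T2 shear: x ← x − 1·y: (-25/13, 60/13) → (-85/13, 60/13); (22/13, -19/13) → (41/13, -19/13); (28/13, 68/13) → (-40/13, 68/13)
T3 rotate counter-clockwise with cos θ = 7/25, sin θ = 24/25: (-85/13, 60/13) → (-407/65, -324/65); (41/13, -19/13) → (743/325, 851/325); (-40/13, 68/13) → (-1912/325, -484/325)
T4 shear: x ← x − 1·y: (-407/65, -324/65) → (-83/65, -324/65); (743/325, 851/325) → (-108/325, 851/325); (-1912/325, -484/325) → (-1428/325, -484/325)

image vertices: (-83/65, -324/65), (-108/325, 851/325), (-1428/325, -484/325)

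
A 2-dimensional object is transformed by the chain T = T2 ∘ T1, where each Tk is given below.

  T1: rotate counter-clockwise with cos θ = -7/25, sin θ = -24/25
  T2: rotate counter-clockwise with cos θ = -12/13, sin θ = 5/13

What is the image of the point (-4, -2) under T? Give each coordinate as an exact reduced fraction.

T1 rotate counter-clockwise with cos θ = -7/25, sin θ = -24/25: (-4, -2) → (-4/5, 22/5)
T2 rotate counter-clockwise with cos θ = -12/13, sin θ = 5/13: (-4/5, 22/5) → (-62/65, -284/65)

T(p) = (-62/65, -284/65)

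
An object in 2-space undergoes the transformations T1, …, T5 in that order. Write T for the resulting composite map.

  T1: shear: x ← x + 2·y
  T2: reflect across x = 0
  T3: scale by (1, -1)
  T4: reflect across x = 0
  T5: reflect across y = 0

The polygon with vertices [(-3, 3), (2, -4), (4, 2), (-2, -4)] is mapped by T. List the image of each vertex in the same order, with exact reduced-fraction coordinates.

T1 shear: x ← x + 2·y: (-3, 3) → (3, 3); (2, -4) → (-6, -4); (4, 2) → (8, 2); (-2, -4) → (-10, -4)
T2 reflect across x = 0: (3, 3) → (-3, 3); (-6, -4) → (6, -4); (8, 2) → (-8, 2); (-10, -4) → (10, -4)
T3 scale by (1, -1): (-3, 3) → (-3, -3); (6, -4) → (6, 4); (-8, 2) → (-8, -2); (10, -4) → (10, 4)
T4 reflect across x = 0: (-3, -3) → (3, -3); (6, 4) → (-6, 4); (-8, -2) → (8, -2); (10, 4) → (-10, 4)
T5 reflect across y = 0: (3, -3) → (3, 3); (-6, 4) → (-6, -4); (8, -2) → (8, 2); (-10, 4) → (-10, -4)

image vertices: (3, 3), (-6, -4), (8, 2), (-10, -4)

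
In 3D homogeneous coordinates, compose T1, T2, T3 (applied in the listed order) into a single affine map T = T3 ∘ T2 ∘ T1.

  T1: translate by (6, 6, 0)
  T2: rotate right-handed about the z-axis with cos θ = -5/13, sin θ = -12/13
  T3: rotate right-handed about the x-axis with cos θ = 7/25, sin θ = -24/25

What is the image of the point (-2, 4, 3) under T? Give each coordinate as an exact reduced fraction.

T(p) = (100/13, 10/13, 105/13)

T1 translate by (6, 6, 0): (-2, 4, 3) → (4, 10, 3)
T2 rotate right-handed about the z-axis with cos θ = -5/13, sin θ = -12/13: (4, 10, 3) → (100/13, -98/13, 3)
T3 rotate right-handed about the x-axis with cos θ = 7/25, sin θ = -24/25: (100/13, -98/13, 3) → (100/13, 10/13, 105/13)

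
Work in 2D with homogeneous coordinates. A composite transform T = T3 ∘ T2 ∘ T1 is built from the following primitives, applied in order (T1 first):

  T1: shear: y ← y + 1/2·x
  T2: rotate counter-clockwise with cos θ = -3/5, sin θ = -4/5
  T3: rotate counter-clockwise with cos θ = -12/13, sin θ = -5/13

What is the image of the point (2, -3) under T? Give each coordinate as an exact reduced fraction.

T(p) = (158/65, 94/65)

T1 shear: y ← y + 1/2·x: (2, -3) → (2, -2)
T2 rotate counter-clockwise with cos θ = -3/5, sin θ = -4/5: (2, -2) → (-14/5, -2/5)
T3 rotate counter-clockwise with cos θ = -12/13, sin θ = -5/13: (-14/5, -2/5) → (158/65, 94/65)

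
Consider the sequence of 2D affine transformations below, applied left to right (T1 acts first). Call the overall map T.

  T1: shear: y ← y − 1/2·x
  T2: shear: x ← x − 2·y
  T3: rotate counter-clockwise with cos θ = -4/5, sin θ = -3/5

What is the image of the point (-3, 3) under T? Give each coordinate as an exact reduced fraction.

T1 shear: y ← y − 1/2·x: (-3, 3) → (-3, 9/2)
T2 shear: x ← x − 2·y: (-3, 9/2) → (-12, 9/2)
T3 rotate counter-clockwise with cos θ = -4/5, sin θ = -3/5: (-12, 9/2) → (123/10, 18/5)

T(p) = (123/10, 18/5)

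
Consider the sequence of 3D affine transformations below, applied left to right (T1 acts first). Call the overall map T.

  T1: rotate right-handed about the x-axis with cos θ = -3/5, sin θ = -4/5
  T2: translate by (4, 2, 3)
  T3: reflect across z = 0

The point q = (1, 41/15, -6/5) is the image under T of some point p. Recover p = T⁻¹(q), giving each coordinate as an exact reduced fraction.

p = (-3, 1, 5/3)

T1 = [1 0 0 0; 0 -3/5 4/5 0; 0 -4/5 -3/5 0; 0 0 0 1]
T2·T1 = [1 0 0 4; 0 -3/5 4/5 2; 0 -4/5 -3/5 3; 0 0 0 1]
T3·…·T1 = [1 0 0 4; 0 -3/5 4/5 2; 0 4/5 3/5 -3; 0 0 0 1]
det M = -1; M⁻¹ = [1 0 0 -4; 0 -3/5 4/5 18/5; 0 4/5 3/5 1/5; 0 0 0 1]
M⁻¹ · (1, 41/15, -6/5)ᵀ = (-3, 1, 5/3)ᵀ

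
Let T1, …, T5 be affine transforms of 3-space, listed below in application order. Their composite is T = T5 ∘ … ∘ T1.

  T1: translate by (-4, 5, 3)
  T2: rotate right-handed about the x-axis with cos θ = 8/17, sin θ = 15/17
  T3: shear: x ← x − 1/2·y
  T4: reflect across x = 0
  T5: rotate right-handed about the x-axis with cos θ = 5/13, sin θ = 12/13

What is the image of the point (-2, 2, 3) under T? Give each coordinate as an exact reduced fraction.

T1 translate by (-4, 5, 3): (-2, 2, 3) → (-6, 7, 6)
T2 rotate right-handed about the x-axis with cos θ = 8/17, sin θ = 15/17: (-6, 7, 6) → (-6, -2, 9)
T3 shear: x ← x − 1/2·y: (-6, -2, 9) → (-5, -2, 9)
T4 reflect across x = 0: (-5, -2, 9) → (5, -2, 9)
T5 rotate right-handed about the x-axis with cos θ = 5/13, sin θ = 12/13: (5, -2, 9) → (5, -118/13, 21/13)

T(p) = (5, -118/13, 21/13)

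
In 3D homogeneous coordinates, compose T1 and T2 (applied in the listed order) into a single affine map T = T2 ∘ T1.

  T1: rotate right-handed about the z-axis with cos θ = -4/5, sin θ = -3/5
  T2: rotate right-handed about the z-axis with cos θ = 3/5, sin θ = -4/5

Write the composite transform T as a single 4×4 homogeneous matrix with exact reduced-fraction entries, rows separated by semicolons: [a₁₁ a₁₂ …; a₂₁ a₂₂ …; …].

T1 = [-4/5 3/5 0 0; -3/5 -4/5 0 0; 0 0 1 0; 0 0 0 1]
T2·T1 = [-24/25 -7/25 0 0; 7/25 -24/25 0 0; 0 0 1 0; 0 0 0 1]

T = [-24/25 -7/25 0 0; 7/25 -24/25 0 0; 0 0 1 0; 0 0 0 1]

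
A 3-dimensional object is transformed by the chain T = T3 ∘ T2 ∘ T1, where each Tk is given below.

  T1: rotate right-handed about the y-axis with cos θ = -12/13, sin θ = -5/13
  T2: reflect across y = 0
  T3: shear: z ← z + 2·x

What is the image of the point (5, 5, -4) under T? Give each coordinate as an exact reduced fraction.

T1 rotate right-handed about the y-axis with cos θ = -12/13, sin θ = -5/13: (5, 5, -4) → (-40/13, 5, 73/13)
T2 reflect across y = 0: (-40/13, 5, 73/13) → (-40/13, -5, 73/13)
T3 shear: z ← z + 2·x: (-40/13, -5, 73/13) → (-40/13, -5, -7/13)

T(p) = (-40/13, -5, -7/13)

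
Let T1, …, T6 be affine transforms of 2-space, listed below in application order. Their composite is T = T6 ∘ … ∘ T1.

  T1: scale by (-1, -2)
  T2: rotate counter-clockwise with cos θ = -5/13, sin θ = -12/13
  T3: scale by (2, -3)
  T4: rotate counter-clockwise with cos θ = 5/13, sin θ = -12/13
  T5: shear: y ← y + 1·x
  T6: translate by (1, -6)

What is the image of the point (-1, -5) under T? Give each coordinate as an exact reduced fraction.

T(p) = (3551/169, 538/169)

T1 scale by (-1, -2): (-1, -5) → (1, 10)
T2 rotate counter-clockwise with cos θ = -5/13, sin θ = -12/13: (1, 10) → (115/13, -62/13)
T3 scale by (2, -3): (115/13, -62/13) → (230/13, 186/13)
T4 rotate counter-clockwise with cos θ = 5/13, sin θ = -12/13: (230/13, 186/13) → (3382/169, -1830/169)
T5 shear: y ← y + 1·x: (3382/169, -1830/169) → (3382/169, 1552/169)
T6 translate by (1, -6): (3382/169, 1552/169) → (3551/169, 538/169)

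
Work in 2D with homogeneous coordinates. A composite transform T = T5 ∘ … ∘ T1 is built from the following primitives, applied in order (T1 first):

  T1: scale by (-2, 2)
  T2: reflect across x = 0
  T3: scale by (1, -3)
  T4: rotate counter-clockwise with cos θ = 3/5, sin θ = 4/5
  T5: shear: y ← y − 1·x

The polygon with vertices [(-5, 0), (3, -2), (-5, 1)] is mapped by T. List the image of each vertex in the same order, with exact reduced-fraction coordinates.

image vertices: (-6, -2), (-6, 18), (-6/5, -52/5)

T1 scale by (-2, 2): (-5, 0) → (10, 0); (3, -2) → (-6, -4); (-5, 1) → (10, 2)
T2 reflect across x = 0: (10, 0) → (-10, 0); (-6, -4) → (6, -4); (10, 2) → (-10, 2)
T3 scale by (1, -3): (-10, 0) → (-10, 0); (6, -4) → (6, 12); (-10, 2) → (-10, -6)
T4 rotate counter-clockwise with cos θ = 3/5, sin θ = 4/5: (-10, 0) → (-6, -8); (6, 12) → (-6, 12); (-10, -6) → (-6/5, -58/5)
T5 shear: y ← y − 1·x: (-6, -8) → (-6, -2); (-6, 12) → (-6, 18); (-6/5, -58/5) → (-6/5, -52/5)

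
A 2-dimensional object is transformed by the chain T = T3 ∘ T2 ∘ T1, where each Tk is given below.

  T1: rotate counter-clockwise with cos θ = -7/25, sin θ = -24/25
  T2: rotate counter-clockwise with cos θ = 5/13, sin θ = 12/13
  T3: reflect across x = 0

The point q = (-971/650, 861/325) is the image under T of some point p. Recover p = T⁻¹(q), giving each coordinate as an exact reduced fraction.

T1 = [-7/25 24/25 0; -24/25 -7/25 0; 0 0 1]
T2·T1 = [253/325 204/325 0; -204/325 253/325 0; 0 0 1]
T3·…·T1 = [-253/325 -204/325 0; -204/325 253/325 0; 0 0 1]
det M = -1; M⁻¹ = [-253/325 -204/325 0; -204/325 253/325 0; 0 0 1]
M⁻¹ · (-971/650, 861/325)ᵀ = (-1/2, 3)ᵀ

p = (-1/2, 3)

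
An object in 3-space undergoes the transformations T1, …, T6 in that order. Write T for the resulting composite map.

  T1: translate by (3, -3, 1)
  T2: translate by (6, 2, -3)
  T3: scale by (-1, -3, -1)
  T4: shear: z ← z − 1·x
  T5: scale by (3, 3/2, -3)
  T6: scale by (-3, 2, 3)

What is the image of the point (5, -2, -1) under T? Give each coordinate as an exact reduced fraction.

T1 translate by (3, -3, 1): (5, -2, -1) → (8, -5, 0)
T2 translate by (6, 2, -3): (8, -5, 0) → (14, -3, -3)
T3 scale by (-1, -3, -1): (14, -3, -3) → (-14, 9, 3)
T4 shear: z ← z − 1·x: (-14, 9, 3) → (-14, 9, 17)
T5 scale by (3, 3/2, -3): (-14, 9, 17) → (-42, 27/2, -51)
T6 scale by (-3, 2, 3): (-42, 27/2, -51) → (126, 27, -153)

T(p) = (126, 27, -153)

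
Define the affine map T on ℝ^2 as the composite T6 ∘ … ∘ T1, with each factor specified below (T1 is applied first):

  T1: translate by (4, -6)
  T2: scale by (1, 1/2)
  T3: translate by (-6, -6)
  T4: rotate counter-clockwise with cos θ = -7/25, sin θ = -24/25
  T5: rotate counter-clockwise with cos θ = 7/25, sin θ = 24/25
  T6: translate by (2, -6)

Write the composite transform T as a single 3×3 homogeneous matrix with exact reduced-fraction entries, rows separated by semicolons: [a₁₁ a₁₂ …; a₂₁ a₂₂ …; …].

T1 = [1 0 4; 0 1 -6; 0 0 1]
T2·T1 = [1 0 4; 0 1/2 -3; 0 0 1]
T3·…·T1 = [1 0 -2; 0 1/2 -9; 0 0 1]
T4·…·T1 = [-7/25 12/25 -202/25; -24/25 -7/50 111/25; 0 0 1]
T5·…·T1 = [527/625 168/625 -4078/625; -336/625 527/1250 -4071/625; 0 0 1]
T6·…·T1 = [527/625 168/625 -2828/625; -336/625 527/1250 -7821/625; 0 0 1]

T = [527/625 168/625 -2828/625; -336/625 527/1250 -7821/625; 0 0 1]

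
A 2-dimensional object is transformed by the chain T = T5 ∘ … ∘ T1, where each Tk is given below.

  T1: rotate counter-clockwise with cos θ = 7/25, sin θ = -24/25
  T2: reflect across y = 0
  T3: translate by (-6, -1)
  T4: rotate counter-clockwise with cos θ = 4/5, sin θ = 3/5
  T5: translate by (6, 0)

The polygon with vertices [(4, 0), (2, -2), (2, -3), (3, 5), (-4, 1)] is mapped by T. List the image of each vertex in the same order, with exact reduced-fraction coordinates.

T1 rotate counter-clockwise with cos θ = 7/25, sin θ = -24/25: (4, 0) → (28/25, -96/25); (2, -2) → (-34/25, -62/25); (2, -3) → (-58/25, -69/25); (3, 5) → (141/25, -37/25); (-4, 1) → (-4/25, 103/25)
T2 reflect across y = 0: (28/25, -96/25) → (28/25, 96/25); (-34/25, -62/25) → (-34/25, 62/25); (-58/25, -69/25) → (-58/25, 69/25); (141/25, -37/25) → (141/25, 37/25); (-4/25, 103/25) → (-4/25, -103/25)
T3 translate by (-6, -1): (28/25, 96/25) → (-122/25, 71/25); (-34/25, 62/25) → (-184/25, 37/25); (-58/25, 69/25) → (-208/25, 44/25); (141/25, 37/25) → (-9/25, 12/25); (-4/25, -103/25) → (-154/25, -128/25)
T4 rotate counter-clockwise with cos θ = 4/5, sin θ = 3/5: (-122/25, 71/25) → (-701/125, -82/125); (-184/25, 37/25) → (-847/125, -404/125); (-208/25, 44/25) → (-964/125, -448/125); (-9/25, 12/25) → (-72/125, 21/125); (-154/25, -128/25) → (-232/125, -974/125)
T5 translate by (6, 0): (-701/125, -82/125) → (49/125, -82/125); (-847/125, -404/125) → (-97/125, -404/125); (-964/125, -448/125) → (-214/125, -448/125); (-72/125, 21/125) → (678/125, 21/125); (-232/125, -974/125) → (518/125, -974/125)

image vertices: (49/125, -82/125), (-97/125, -404/125), (-214/125, -448/125), (678/125, 21/125), (518/125, -974/125)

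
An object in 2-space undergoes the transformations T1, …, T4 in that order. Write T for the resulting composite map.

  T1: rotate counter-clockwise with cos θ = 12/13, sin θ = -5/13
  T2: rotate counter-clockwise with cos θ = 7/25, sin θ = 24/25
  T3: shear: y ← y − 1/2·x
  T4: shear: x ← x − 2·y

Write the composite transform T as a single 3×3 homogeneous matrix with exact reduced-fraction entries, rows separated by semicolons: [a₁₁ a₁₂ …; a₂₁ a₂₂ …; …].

T = [-98/325 -914/325 0; 151/325 661/650 0; 0 0 1]

T1 = [12/13 5/13 0; -5/13 12/13 0; 0 0 1]
T2·T1 = [204/325 -253/325 0; 253/325 204/325 0; 0 0 1]
T3·…·T1 = [204/325 -253/325 0; 151/325 661/650 0; 0 0 1]
T4·…·T1 = [-98/325 -914/325 0; 151/325 661/650 0; 0 0 1]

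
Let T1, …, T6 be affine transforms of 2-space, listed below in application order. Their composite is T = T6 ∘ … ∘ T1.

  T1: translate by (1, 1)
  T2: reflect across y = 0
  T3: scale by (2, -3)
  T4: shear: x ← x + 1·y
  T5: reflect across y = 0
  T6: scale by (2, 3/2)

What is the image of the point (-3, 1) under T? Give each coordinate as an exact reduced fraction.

T1 translate by (1, 1): (-3, 1) → (-2, 2)
T2 reflect across y = 0: (-2, 2) → (-2, -2)
T3 scale by (2, -3): (-2, -2) → (-4, 6)
T4 shear: x ← x + 1·y: (-4, 6) → (2, 6)
T5 reflect across y = 0: (2, 6) → (2, -6)
T6 scale by (2, 3/2): (2, -6) → (4, -9)

T(p) = (4, -9)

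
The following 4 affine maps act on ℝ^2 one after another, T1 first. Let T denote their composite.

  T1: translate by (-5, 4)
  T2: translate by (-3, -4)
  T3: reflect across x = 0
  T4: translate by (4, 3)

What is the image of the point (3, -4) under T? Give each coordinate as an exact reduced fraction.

T(p) = (9, -1)

T1 translate by (-5, 4): (3, -4) → (-2, 0)
T2 translate by (-3, -4): (-2, 0) → (-5, -4)
T3 reflect across x = 0: (-5, -4) → (5, -4)
T4 translate by (4, 3): (5, -4) → (9, -1)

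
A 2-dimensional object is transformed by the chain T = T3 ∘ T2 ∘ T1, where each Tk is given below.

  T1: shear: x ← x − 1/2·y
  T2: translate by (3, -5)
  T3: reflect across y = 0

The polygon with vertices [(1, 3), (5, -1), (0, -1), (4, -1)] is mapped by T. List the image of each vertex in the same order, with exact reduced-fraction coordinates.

image vertices: (5/2, 2), (17/2, 6), (7/2, 6), (15/2, 6)

T1 shear: x ← x − 1/2·y: (1, 3) → (-1/2, 3); (5, -1) → (11/2, -1); (0, -1) → (1/2, -1); (4, -1) → (9/2, -1)
T2 translate by (3, -5): (-1/2, 3) → (5/2, -2); (11/2, -1) → (17/2, -6); (1/2, -1) → (7/2, -6); (9/2, -1) → (15/2, -6)
T3 reflect across y = 0: (5/2, -2) → (5/2, 2); (17/2, -6) → (17/2, 6); (7/2, -6) → (7/2, 6); (15/2, -6) → (15/2, 6)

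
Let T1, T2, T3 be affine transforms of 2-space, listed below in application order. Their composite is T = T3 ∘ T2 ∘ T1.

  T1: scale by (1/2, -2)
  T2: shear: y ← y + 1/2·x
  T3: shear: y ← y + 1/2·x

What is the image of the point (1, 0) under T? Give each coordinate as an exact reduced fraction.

T1 scale by (1/2, -2): (1, 0) → (1/2, 0)
T2 shear: y ← y + 1/2·x: (1/2, 0) → (1/2, 1/4)
T3 shear: y ← y + 1/2·x: (1/2, 1/4) → (1/2, 1/2)

T(p) = (1/2, 1/2)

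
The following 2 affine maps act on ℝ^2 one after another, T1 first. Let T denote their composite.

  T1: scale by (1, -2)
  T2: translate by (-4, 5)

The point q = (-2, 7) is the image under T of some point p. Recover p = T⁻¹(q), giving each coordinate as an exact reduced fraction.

p = (2, -1)

T1 = [1 0 0; 0 -2 0; 0 0 1]
T2·T1 = [1 0 -4; 0 -2 5; 0 0 1]
det M = -2; M⁻¹ = [1 0 4; 0 -1/2 5/2; 0 0 1]
M⁻¹ · (-2, 7)ᵀ = (2, -1)ᵀ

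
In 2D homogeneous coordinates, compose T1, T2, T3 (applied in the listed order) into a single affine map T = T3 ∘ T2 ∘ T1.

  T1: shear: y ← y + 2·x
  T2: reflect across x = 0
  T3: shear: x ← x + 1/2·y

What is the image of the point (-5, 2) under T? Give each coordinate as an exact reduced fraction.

T1 shear: y ← y + 2·x: (-5, 2) → (-5, -8)
T2 reflect across x = 0: (-5, -8) → (5, -8)
T3 shear: x ← x + 1/2·y: (5, -8) → (1, -8)

T(p) = (1, -8)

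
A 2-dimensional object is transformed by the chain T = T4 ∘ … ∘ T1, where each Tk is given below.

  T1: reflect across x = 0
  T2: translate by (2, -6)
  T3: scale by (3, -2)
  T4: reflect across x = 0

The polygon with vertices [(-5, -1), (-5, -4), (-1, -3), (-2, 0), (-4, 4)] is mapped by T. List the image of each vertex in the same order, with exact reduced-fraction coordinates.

T1 reflect across x = 0: (-5, -1) → (5, -1); (-5, -4) → (5, -4); (-1, -3) → (1, -3); (-2, 0) → (2, 0); (-4, 4) → (4, 4)
T2 translate by (2, -6): (5, -1) → (7, -7); (5, -4) → (7, -10); (1, -3) → (3, -9); (2, 0) → (4, -6); (4, 4) → (6, -2)
T3 scale by (3, -2): (7, -7) → (21, 14); (7, -10) → (21, 20); (3, -9) → (9, 18); (4, -6) → (12, 12); (6, -2) → (18, 4)
T4 reflect across x = 0: (21, 14) → (-21, 14); (21, 20) → (-21, 20); (9, 18) → (-9, 18); (12, 12) → (-12, 12); (18, 4) → (-18, 4)

image vertices: (-21, 14), (-21, 20), (-9, 18), (-12, 12), (-18, 4)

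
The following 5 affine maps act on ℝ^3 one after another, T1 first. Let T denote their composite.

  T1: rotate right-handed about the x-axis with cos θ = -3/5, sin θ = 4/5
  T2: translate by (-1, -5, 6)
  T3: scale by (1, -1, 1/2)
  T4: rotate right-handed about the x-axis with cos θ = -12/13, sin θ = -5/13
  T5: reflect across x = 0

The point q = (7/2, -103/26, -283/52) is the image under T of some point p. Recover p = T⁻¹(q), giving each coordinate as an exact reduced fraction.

T1 = [1 0 0 0; 0 -3/5 -4/5 0; 0 4/5 -3/5 0; 0 0 0 1]
T2·T1 = [1 0 0 -1; 0 -3/5 -4/5 -5; 0 4/5 -3/5 6; 0 0 0 1]
T3·…·T1 = [1 0 0 -1; 0 3/5 4/5 5; 0 2/5 -3/10 3; 0 0 0 1]
T4·…·T1 = [1 0 0 -1; 0 -2/5 -111/130 -45/13; 0 -3/5 -2/65 -61/13; 0 0 0 1]
T5·…·T1 = [-1 0 0 1; 0 -2/5 -111/130 -45/13; 0 -3/5 -2/65 -61/13; 0 0 0 1]
det M = 1/2; M⁻¹ = [-1 0 0 1; 0 4/65 -111/65 -39/5; 0 -6/5 4/5 -2/5; 0 0 0 1]
M⁻¹ · (7/2, -103/26, -283/52)ᵀ = (-5/2, 5/4, 0)ᵀ

p = (-5/2, 5/4, 0)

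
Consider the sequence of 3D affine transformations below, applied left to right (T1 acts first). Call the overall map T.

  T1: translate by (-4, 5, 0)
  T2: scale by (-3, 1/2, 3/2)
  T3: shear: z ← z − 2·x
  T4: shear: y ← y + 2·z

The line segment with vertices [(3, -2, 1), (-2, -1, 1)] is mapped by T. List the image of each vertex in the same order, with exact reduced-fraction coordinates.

image vertices: (3, -15/2, -9/2), (18, -67, -69/2)

T1 translate by (-4, 5, 0): (3, -2, 1) → (-1, 3, 1); (-2, -1, 1) → (-6, 4, 1)
T2 scale by (-3, 1/2, 3/2): (-1, 3, 1) → (3, 3/2, 3/2); (-6, 4, 1) → (18, 2, 3/2)
T3 shear: z ← z − 2·x: (3, 3/2, 3/2) → (3, 3/2, -9/2); (18, 2, 3/2) → (18, 2, -69/2)
T4 shear: y ← y + 2·z: (3, 3/2, -9/2) → (3, -15/2, -9/2); (18, 2, -69/2) → (18, -67, -69/2)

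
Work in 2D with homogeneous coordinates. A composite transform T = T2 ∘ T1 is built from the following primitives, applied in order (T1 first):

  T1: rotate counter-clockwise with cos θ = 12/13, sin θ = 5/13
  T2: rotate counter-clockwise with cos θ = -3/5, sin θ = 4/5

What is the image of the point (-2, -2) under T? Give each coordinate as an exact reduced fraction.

T(p) = (178/65, 46/65)

T1 rotate counter-clockwise with cos θ = 12/13, sin θ = 5/13: (-2, -2) → (-14/13, -34/13)
T2 rotate counter-clockwise with cos θ = -3/5, sin θ = 4/5: (-14/13, -34/13) → (178/65, 46/65)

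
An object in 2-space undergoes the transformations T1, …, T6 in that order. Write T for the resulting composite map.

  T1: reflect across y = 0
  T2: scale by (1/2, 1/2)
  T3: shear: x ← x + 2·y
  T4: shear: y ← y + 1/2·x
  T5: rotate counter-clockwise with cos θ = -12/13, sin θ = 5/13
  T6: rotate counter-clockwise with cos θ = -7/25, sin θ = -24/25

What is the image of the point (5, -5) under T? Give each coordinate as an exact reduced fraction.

T1 reflect across y = 0: (5, -5) → (5, 5)
T2 scale by (1/2, 1/2): (5, 5) → (5/2, 5/2)
T3 shear: x ← x + 2·y: (5/2, 5/2) → (15/2, 5/2)
T4 shear: y ← y + 1/2·x: (15/2, 5/2) → (15/2, 25/4)
T5 rotate counter-clockwise with cos θ = -12/13, sin θ = 5/13: (15/2, 25/4) → (-485/52, -75/26)
T6 rotate counter-clockwise with cos θ = -7/25, sin θ = -24/25: (-485/52, -75/26) → (-41/260, 1269/130)

T(p) = (-41/260, 1269/130)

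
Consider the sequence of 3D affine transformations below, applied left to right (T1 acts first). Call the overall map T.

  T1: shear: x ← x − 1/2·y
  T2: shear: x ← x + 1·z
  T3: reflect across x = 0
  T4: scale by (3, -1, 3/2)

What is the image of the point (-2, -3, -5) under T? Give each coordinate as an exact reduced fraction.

T1 shear: x ← x − 1/2·y: (-2, -3, -5) → (-1/2, -3, -5)
T2 shear: x ← x + 1·z: (-1/2, -3, -5) → (-11/2, -3, -5)
T3 reflect across x = 0: (-11/2, -3, -5) → (11/2, -3, -5)
T4 scale by (3, -1, 3/2): (11/2, -3, -5) → (33/2, 3, -15/2)

T(p) = (33/2, 3, -15/2)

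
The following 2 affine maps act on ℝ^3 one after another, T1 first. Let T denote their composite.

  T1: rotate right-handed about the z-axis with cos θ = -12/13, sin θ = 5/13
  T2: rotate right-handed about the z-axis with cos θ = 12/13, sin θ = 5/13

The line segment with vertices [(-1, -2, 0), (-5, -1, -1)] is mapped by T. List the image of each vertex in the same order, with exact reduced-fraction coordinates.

T1 rotate right-handed about the z-axis with cos θ = -12/13, sin θ = 5/13: (-1, -2, 0) → (22/13, 19/13, 0); (-5, -1, -1) → (5, -1, -1)
T2 rotate right-handed about the z-axis with cos θ = 12/13, sin θ = 5/13: (22/13, 19/13, 0) → (1, 2, 0); (5, -1, -1) → (5, 1, -1)

image vertices: (1, 2, 0), (5, 1, -1)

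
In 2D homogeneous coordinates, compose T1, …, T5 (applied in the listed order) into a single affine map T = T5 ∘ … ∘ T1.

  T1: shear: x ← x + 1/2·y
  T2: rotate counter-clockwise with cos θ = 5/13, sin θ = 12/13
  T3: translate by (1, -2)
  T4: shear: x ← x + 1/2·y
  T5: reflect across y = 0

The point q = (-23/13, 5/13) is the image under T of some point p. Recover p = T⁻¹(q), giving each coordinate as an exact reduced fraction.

p = (-1, 3)

T1 = [1 1/2 0; 0 1 0; 0 0 1]
T2·T1 = [5/13 -19/26 0; 12/13 11/13 0; 0 0 1]
T3·…·T1 = [5/13 -19/26 1; 12/13 11/13 -2; 0 0 1]
T4·…·T1 = [11/13 -4/13 0; 12/13 11/13 -2; 0 0 1]
T5·…·T1 = [11/13 -4/13 0; -12/13 -11/13 2; 0 0 1]
det M = -1; M⁻¹ = [11/13 -4/13 8/13; -12/13 -11/13 22/13; 0 0 1]
M⁻¹ · (-23/13, 5/13)ᵀ = (-1, 3)ᵀ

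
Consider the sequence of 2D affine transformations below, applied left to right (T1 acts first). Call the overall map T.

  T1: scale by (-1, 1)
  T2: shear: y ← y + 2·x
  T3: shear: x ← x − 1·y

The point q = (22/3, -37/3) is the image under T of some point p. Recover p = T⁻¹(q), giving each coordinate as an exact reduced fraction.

p = (5, -7/3)

T1 = [-1 0 0; 0 1 0; 0 0 1]
T2·T1 = [-1 0 0; -2 1 0; 0 0 1]
T3·…·T1 = [1 -1 0; -2 1 0; 0 0 1]
det M = -1; M⁻¹ = [-1 -1 0; -2 -1 0; 0 0 1]
M⁻¹ · (22/3, -37/3)ᵀ = (5, -7/3)ᵀ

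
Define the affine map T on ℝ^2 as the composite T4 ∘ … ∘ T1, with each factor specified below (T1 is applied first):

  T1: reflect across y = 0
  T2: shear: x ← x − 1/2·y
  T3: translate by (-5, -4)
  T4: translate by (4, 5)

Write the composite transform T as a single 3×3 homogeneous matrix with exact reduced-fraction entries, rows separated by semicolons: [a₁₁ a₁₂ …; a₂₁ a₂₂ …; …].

T = [1 1/2 -1; 0 -1 1; 0 0 1]

T1 = [1 0 0; 0 -1 0; 0 0 1]
T2·T1 = [1 1/2 0; 0 -1 0; 0 0 1]
T3·…·T1 = [1 1/2 -5; 0 -1 -4; 0 0 1]
T4·…·T1 = [1 1/2 -1; 0 -1 1; 0 0 1]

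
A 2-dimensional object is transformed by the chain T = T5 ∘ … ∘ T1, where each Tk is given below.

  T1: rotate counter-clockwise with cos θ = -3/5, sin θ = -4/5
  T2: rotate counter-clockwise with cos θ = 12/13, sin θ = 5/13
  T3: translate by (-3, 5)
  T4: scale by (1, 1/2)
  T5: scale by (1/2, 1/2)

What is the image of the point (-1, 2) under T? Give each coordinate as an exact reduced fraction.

T1 rotate counter-clockwise with cos θ = -3/5, sin θ = -4/5: (-1, 2) → (11/5, -2/5)
T2 rotate counter-clockwise with cos θ = 12/13, sin θ = 5/13: (11/5, -2/5) → (142/65, 31/65)
T3 translate by (-3, 5): (142/65, 31/65) → (-53/65, 356/65)
T4 scale by (1, 1/2): (-53/65, 356/65) → (-53/65, 178/65)
T5 scale by (1/2, 1/2): (-53/65, 178/65) → (-53/130, 89/65)

T(p) = (-53/130, 89/65)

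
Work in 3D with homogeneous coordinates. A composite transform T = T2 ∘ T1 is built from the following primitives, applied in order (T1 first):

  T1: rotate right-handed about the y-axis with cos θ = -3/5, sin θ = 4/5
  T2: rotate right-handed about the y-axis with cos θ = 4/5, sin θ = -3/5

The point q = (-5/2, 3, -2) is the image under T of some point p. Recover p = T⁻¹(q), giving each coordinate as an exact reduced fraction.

p = (2, 3, -5/2)

T1 = [-3/5 0 4/5 0; 0 1 0 0; -4/5 0 -3/5 0; 0 0 0 1]
T2·T1 = [0 0 1 0; 0 1 0 0; -1 0 0 0; 0 0 0 1]
det M = 1; M⁻¹ = [0 0 -1 0; 0 1 0 0; 1 0 0 0; 0 0 0 1]
M⁻¹ · (-5/2, 3, -2)ᵀ = (2, 3, -5/2)ᵀ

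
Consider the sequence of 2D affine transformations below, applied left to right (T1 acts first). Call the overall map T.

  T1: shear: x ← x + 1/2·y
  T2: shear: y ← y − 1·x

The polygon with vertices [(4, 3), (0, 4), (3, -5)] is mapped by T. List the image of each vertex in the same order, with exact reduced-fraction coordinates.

image vertices: (11/2, -5/2), (2, 2), (1/2, -11/2)

T1 shear: x ← x + 1/2·y: (4, 3) → (11/2, 3); (0, 4) → (2, 4); (3, -5) → (1/2, -5)
T2 shear: y ← y − 1·x: (11/2, 3) → (11/2, -5/2); (2, 4) → (2, 2); (1/2, -5) → (1/2, -11/2)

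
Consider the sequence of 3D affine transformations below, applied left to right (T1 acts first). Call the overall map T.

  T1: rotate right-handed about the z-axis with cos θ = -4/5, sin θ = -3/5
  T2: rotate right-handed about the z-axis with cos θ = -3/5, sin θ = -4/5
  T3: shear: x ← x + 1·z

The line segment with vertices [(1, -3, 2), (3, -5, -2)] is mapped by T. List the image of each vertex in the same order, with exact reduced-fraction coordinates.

T1 rotate right-handed about the z-axis with cos θ = -4/5, sin θ = -3/5: (1, -3, 2) → (-13/5, 9/5, 2); (3, -5, -2) → (-27/5, 11/5, -2)
T2 rotate right-handed about the z-axis with cos θ = -3/5, sin θ = -4/5: (-13/5, 9/5, 2) → (3, 1, 2); (-27/5, 11/5, -2) → (5, 3, -2)
T3 shear: x ← x + 1·z: (3, 1, 2) → (5, 1, 2); (5, 3, -2) → (3, 3, -2)

image vertices: (5, 1, 2), (3, 3, -2)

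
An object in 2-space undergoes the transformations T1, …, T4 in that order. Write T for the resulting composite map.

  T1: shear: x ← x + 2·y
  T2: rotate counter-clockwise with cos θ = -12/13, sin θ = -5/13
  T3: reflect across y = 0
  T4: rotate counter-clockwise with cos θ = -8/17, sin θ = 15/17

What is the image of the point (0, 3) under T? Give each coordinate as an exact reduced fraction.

T1 shear: x ← x + 2·y: (0, 3) → (6, 3)
T2 rotate counter-clockwise with cos θ = -12/13, sin θ = -5/13: (6, 3) → (-57/13, -66/13)
T3 reflect across y = 0: (-57/13, -66/13) → (-57/13, 66/13)
T4 rotate counter-clockwise with cos θ = -8/17, sin θ = 15/17: (-57/13, 66/13) → (-534/221, -1383/221)

T(p) = (-534/221, -1383/221)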